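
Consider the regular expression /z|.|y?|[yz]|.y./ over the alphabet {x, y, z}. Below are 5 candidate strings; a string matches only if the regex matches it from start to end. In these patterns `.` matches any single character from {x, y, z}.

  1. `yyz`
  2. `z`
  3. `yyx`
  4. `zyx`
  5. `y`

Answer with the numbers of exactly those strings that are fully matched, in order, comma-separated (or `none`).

1 → match
2 → match
3 → match
4 → match
5 → match

1, 2, 3, 4, 5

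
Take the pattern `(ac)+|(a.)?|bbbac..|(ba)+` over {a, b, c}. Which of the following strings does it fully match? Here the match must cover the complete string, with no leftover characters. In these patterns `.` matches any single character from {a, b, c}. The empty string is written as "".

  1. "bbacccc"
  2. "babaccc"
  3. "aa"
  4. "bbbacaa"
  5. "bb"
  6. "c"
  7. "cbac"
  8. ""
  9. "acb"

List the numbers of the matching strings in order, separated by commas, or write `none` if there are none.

3, 4, 8

1 → no match
2 → no match
3 → match
4 → match
5 → no match
6 → no match
7 → no match
8 → match
9 → no match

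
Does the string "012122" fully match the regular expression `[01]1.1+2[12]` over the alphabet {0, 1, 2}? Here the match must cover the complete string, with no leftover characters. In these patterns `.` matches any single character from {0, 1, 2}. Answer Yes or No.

Yes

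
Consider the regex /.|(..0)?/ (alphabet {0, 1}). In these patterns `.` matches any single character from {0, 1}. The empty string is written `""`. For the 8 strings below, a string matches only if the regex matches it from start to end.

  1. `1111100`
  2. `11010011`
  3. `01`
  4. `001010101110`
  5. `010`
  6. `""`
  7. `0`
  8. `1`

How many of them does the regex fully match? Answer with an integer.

1 → no match
2 → no match
3 → no match
4 → no match
5 → match
6 → match
7 → match
8 → match
Total matched: 4

4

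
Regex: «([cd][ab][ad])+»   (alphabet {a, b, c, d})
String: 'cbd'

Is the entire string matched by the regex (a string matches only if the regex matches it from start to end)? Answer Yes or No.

Yes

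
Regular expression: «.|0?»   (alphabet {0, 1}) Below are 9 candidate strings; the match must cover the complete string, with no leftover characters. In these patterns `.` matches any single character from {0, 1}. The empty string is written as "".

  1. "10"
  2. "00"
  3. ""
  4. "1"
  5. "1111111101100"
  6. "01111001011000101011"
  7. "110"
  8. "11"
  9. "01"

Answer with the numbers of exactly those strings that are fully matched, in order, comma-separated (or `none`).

1 → no match
2 → no match
3 → match
4 → match
5 → no match
6 → no match
7 → no match
8 → no match
9 → no match

3, 4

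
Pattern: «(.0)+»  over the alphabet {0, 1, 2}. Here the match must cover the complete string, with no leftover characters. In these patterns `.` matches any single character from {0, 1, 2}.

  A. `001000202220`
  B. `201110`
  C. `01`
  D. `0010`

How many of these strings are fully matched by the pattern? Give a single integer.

1

A → no match
B → no match
C → no match — must end with `0`
D → match
Total matched: 1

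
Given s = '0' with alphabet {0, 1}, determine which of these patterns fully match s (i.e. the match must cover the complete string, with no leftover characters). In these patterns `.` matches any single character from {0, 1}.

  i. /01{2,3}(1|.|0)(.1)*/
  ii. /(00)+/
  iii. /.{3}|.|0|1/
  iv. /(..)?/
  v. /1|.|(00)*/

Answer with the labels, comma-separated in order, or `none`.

iii, v

i → no match — must start with '01'
ii → no match — must start with '00'
iii → match
iv → no match
v → match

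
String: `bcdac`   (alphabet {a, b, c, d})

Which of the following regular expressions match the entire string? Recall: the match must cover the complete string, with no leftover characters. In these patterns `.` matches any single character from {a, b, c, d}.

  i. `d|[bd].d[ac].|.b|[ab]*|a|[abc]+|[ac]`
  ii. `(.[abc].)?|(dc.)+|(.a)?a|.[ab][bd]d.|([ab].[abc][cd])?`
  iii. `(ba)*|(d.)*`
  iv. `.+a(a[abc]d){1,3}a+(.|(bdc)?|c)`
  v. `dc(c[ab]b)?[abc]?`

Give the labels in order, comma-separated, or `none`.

i

i → match
ii → no match
iii → no match
iv → no match
v → no match — must start with `dc`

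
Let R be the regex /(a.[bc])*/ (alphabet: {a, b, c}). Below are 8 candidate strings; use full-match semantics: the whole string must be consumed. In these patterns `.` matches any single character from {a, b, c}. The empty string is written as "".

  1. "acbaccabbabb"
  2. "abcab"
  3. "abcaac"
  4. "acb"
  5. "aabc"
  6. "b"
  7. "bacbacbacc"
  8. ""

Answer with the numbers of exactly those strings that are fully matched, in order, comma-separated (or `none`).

1 → match
2 → no match
3 → match
4 → match
5 → no match
6 → no match
7 → no match
8 → match

1, 3, 4, 8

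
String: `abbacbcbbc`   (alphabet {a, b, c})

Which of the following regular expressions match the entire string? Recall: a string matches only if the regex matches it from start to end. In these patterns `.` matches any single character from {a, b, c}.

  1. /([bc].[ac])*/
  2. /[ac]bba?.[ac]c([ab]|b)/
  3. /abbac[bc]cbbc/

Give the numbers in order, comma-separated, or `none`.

3

1 → no match
2 → no match
3 → match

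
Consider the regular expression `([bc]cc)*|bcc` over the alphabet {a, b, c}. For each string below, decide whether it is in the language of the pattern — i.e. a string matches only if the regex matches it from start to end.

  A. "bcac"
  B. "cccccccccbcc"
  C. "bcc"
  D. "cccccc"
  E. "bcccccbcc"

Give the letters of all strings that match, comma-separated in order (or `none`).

A. "bcac" → no match
B. "cccccccccbcc" → match
C. "bcc" → match
D. "cccccc" → match
E. "bcccccbcc" → match

B, C, D, E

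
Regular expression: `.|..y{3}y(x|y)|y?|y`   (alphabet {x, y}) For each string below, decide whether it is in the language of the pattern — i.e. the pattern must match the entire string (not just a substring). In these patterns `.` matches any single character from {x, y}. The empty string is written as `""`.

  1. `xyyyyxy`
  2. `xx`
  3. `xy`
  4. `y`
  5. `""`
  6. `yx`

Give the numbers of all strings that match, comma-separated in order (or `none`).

1 → no match
2 → no match
3 → no match
4 → match
5 → match
6 → no match

4, 5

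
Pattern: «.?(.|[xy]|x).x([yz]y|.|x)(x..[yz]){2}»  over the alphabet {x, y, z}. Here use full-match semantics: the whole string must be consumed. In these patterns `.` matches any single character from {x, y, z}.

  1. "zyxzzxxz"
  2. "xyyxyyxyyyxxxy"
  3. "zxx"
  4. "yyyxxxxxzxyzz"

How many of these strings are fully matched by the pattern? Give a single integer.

2

1. "zyxzzxxz" → no match
2 → match
3. "zxx" → no match
4 → match
Total matched: 2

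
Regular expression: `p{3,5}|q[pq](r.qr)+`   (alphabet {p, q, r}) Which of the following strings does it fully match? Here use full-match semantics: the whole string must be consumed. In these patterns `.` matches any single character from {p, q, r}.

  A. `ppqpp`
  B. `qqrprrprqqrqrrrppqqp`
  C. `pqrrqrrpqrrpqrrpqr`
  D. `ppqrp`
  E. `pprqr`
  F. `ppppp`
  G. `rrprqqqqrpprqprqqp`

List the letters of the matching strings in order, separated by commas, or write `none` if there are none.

F

A → no match
B → no match
C → no match
D → no match
E → no match
F → match
G → no match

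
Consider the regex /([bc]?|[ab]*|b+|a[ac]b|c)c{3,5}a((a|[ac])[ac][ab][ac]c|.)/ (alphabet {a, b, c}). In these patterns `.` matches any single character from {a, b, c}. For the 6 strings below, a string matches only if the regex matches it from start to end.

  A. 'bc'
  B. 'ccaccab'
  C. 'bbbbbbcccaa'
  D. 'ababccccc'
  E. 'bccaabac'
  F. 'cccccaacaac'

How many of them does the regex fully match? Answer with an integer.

A. 'bc' → no match
B. 'ccaccab' → no match
C. 'bbbbbbcccaa' → match
D. 'ababccccc' → no match
E. 'bccaabac' → no match
F. 'cccccaacaac' → match
Total matched: 2

2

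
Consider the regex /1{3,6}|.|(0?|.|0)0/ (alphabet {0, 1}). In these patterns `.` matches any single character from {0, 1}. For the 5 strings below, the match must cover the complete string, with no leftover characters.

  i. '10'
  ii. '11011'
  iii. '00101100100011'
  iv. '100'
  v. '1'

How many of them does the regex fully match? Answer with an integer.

i → match
ii → no match
iii → no match
iv → no match
v → match
Total matched: 2

2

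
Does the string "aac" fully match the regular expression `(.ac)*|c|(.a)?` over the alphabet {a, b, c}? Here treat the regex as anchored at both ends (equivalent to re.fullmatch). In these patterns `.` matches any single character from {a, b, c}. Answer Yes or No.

Yes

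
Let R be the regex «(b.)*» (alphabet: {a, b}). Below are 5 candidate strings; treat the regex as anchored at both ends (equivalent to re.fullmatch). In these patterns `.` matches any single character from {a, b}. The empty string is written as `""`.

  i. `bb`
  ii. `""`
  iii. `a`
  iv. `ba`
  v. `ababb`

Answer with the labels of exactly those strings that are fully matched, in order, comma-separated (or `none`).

i, ii, iv

i → match
ii → match
iii → no match
iv → match
v → no match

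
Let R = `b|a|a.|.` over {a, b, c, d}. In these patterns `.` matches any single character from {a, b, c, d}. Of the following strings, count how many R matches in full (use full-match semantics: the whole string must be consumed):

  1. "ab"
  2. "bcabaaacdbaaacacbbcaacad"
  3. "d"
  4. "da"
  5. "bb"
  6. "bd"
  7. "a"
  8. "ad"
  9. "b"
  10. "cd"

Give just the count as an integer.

1. "ab" → match
2 → no match
3. "d" → match
4. "da" → no match
5. "bb" → no match
6. "bd" → no match
7. "a" → match
8. "ad" → match
9. "b" → match
10. "cd" → no match
Total matched: 5

5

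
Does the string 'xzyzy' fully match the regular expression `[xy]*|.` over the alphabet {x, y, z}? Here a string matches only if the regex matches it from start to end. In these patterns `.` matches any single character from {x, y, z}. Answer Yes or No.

No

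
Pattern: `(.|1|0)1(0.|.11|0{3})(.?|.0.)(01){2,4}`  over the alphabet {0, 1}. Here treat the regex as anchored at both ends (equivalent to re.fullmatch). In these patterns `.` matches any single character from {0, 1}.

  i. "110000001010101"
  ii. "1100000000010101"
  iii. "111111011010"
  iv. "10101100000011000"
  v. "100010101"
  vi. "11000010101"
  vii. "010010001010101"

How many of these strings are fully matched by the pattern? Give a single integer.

3

i → match
ii → no match
iii. "111111011010" → no match — must end with "01"
iv → no match — must end with "01"
v. "100010101" → no match
vi. "11000010101" → match
vii → match
Total matched: 3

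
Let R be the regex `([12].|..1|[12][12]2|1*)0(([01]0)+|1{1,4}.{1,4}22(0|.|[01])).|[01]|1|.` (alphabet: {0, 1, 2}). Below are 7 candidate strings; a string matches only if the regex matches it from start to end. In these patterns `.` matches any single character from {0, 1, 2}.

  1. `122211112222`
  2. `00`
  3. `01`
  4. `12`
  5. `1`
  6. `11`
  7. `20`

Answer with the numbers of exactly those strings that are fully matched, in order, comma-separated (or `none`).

1 → no match
2 → no match
3 → no match
4 → no match
5 → match
6 → no match
7 → no match

5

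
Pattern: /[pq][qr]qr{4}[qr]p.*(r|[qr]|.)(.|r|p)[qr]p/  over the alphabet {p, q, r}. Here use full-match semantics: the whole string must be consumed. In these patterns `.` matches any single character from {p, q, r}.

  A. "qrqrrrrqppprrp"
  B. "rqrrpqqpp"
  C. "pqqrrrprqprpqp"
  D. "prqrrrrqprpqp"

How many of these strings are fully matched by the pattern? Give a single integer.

2

A → match
B → no match
C → no match
D → match
Total matched: 2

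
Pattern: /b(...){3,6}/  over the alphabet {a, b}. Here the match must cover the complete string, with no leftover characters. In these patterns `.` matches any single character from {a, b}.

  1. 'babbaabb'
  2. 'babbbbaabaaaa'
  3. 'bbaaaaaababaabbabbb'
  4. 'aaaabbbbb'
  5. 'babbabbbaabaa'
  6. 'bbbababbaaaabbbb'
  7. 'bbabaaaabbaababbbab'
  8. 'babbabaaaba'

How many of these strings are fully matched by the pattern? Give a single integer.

5

1 → no match
2 → match
3 → match
4 → no match — must start with 'b'
5 → match
6 → match
7 → match
8 → no match
Total matched: 5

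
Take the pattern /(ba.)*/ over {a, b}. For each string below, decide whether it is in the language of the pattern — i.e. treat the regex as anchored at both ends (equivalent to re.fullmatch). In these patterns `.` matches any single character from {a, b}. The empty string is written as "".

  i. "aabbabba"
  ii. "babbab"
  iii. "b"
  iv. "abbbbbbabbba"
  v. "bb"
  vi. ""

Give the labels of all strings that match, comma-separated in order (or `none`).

i. "aabbabba" → no match
ii. "babbab" → match
iii. "b" → no match
iv. "abbbbbbabbba" → no match
v. "bb" → no match
vi. "" → match

ii, vi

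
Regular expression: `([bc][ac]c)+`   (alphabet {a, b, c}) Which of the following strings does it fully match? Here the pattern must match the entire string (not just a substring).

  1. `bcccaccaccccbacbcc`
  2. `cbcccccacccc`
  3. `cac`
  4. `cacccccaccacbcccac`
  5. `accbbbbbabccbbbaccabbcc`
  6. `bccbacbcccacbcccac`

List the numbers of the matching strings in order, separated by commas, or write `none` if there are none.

1 → match
2 → no match
3 → match
4 → match
5 → no match
6 → match

1, 3, 4, 6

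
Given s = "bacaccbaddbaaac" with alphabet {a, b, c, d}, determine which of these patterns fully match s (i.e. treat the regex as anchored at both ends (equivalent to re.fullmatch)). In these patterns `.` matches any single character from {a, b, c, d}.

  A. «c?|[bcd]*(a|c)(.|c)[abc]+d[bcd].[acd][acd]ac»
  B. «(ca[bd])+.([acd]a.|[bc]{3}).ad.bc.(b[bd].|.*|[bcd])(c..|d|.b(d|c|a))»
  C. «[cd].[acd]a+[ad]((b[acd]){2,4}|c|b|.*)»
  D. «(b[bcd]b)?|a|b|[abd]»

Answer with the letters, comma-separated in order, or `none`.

A → match
B → no match — must start with "ca"
C → no match
D → no match

A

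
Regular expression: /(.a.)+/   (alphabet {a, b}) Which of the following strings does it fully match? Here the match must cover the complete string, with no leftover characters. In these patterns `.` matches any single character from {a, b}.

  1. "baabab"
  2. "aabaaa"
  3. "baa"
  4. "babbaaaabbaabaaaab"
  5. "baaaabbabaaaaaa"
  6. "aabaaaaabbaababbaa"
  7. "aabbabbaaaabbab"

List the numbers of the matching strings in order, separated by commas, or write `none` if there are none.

1, 2, 3, 4, 5, 6, 7

1 → match
2 → match
3 → match
4 → match
5 → match
6 → match
7 → match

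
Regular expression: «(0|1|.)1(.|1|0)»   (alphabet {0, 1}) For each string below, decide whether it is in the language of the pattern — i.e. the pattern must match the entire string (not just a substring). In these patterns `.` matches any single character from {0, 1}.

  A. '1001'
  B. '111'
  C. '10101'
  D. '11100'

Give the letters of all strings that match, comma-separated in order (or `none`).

B

A → no match
B → match
C → no match
D → no match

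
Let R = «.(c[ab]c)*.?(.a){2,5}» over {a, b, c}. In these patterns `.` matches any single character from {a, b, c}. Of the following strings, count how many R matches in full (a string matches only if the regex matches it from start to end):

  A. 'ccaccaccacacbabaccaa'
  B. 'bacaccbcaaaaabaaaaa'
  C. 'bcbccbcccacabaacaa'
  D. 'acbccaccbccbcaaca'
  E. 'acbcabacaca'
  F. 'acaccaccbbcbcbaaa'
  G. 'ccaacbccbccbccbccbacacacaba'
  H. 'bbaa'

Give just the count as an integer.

A → no match
B → no match
C → no match
D → match
E. 'acbcabacaca' → match
F → no match
G → no match
H. 'bbaa' → no match
Total matched: 2

2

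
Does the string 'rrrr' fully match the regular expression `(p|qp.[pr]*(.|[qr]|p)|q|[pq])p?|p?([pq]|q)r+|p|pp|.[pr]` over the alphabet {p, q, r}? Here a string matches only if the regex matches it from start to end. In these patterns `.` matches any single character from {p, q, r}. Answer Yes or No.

No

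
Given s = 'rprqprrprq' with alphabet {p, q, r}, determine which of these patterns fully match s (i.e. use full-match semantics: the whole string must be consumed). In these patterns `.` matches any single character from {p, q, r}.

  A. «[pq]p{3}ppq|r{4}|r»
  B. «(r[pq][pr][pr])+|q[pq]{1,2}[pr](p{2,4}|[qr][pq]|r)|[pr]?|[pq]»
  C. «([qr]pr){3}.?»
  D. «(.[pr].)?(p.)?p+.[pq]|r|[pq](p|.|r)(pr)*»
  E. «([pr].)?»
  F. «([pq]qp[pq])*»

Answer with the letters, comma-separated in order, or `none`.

A → no match
B → no match
C → match
D → no match
E → no match
F → no match

C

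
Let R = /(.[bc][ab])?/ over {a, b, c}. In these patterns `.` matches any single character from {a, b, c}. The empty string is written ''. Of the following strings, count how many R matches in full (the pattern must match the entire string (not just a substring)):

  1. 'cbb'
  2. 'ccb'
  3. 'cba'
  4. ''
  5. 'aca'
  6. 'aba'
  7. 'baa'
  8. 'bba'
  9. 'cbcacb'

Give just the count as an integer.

7

1 → match
2 → match
3 → match
4 → match
5 → match
6 → match
7 → no match
8 → match
9 → no match
Total matched: 7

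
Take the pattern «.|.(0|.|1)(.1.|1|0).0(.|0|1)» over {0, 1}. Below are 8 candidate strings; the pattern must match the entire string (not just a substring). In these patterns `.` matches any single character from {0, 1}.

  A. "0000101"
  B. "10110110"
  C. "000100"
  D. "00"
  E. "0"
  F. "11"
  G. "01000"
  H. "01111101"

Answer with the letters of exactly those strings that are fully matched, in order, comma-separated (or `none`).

C, E, H

A → no match
B → no match
C → match
D → no match
E → match
F → no match
G → no match
H → match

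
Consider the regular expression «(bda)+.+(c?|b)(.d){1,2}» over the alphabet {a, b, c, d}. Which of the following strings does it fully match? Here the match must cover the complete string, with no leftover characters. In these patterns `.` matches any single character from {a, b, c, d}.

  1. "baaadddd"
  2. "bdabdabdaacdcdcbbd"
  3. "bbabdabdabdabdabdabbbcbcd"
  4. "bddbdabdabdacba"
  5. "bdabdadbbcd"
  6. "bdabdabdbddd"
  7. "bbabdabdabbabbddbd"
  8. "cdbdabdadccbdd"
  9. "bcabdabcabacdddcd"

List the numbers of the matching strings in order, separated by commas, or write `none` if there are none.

2, 5, 6

1. "baaadddd" → no match — must start with "bda"
2 → match
3 → no match — must start with "bda"
4 → no match — must start with "bda"
5. "bdabdadbbcd" → match
6. "bdabdabdbddd" → match
7 → no match — must start with "bda"
8 → no match — must start with "bda"
9 → no match — must start with "bda"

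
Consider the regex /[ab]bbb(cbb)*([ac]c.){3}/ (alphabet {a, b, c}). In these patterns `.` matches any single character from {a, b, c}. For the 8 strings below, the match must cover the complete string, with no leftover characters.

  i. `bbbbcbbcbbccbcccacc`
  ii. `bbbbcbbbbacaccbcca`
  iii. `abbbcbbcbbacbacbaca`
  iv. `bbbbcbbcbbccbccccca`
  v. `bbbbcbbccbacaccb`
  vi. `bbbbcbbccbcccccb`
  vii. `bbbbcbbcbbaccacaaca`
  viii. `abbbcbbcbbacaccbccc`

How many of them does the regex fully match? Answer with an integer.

7

i → match
ii → no match
iii → match
iv → match
v → match
vi → match
vii → match
viii → match
Total matched: 7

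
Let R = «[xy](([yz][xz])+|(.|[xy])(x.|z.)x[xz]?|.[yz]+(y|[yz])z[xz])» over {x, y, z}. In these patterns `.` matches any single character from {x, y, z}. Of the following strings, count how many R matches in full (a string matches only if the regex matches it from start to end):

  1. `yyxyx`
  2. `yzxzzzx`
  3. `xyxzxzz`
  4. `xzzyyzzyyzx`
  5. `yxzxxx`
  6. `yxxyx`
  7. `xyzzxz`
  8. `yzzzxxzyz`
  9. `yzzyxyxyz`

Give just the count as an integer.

1. `yyxyx` → match
2. `yzxzzzx` → match
3. `xyxzxzz` → match
4. `xzzyyzzyyzx` → match
5. `yxzxxx` → match
6. `yxxyx` → match
7. `xyzzxz` → match
8. `yzzzxxzyz` → no match
9. `yzzyxyxyz` → match
Total matched: 8

8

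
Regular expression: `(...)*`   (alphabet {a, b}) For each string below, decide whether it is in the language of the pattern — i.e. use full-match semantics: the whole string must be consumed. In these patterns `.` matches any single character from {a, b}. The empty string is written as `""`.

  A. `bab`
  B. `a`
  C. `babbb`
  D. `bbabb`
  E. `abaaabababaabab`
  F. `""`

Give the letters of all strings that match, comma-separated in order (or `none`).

A → match
B → no match
C → no match
D → no match
E → match
F → match

A, E, F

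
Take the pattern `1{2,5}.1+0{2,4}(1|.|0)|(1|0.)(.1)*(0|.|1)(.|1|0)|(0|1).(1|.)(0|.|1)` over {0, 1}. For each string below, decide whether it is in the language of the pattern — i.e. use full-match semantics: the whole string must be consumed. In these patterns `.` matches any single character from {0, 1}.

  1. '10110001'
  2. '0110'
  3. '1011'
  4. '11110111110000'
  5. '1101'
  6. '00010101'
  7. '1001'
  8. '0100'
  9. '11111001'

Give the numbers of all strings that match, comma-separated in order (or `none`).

2, 3, 4, 5, 6, 7, 8, 9

1 → no match
2 → match
3 → match
4 → match
5 → match
6 → match
7 → match
8 → match
9 → match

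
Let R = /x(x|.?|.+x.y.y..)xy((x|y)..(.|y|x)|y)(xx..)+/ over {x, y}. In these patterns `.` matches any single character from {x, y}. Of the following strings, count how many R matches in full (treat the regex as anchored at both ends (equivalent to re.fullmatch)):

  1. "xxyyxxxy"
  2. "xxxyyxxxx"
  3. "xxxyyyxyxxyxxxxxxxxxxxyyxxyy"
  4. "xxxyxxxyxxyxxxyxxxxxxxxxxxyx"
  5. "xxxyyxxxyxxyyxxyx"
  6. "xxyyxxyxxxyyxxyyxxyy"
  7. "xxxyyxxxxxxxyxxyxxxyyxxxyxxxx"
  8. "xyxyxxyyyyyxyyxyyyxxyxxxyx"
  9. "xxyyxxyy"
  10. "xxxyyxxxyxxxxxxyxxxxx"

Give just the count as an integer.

9

1 → match
2 → match
3 → match
4 → match
5 → match
6 → match
7 → match
8 → no match
9 → match
10 → match
Total matched: 9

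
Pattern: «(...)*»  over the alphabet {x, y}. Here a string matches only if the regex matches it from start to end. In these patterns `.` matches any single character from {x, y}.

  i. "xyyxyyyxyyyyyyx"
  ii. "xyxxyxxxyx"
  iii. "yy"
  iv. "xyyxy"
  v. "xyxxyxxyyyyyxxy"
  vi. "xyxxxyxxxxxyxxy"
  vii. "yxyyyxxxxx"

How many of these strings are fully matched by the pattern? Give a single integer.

3

i → match
ii → no match
iii → no match
iv → no match
v → match
vi → match
vii → no match
Total matched: 3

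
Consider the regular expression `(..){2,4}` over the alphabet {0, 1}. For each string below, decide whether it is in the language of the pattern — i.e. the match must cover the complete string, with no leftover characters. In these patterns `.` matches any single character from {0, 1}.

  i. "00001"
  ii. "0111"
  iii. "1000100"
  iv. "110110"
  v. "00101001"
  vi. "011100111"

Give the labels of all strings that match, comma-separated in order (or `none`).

ii, iv, v

i → no match
ii → match
iii → no match
iv → match
v → match
vi → no match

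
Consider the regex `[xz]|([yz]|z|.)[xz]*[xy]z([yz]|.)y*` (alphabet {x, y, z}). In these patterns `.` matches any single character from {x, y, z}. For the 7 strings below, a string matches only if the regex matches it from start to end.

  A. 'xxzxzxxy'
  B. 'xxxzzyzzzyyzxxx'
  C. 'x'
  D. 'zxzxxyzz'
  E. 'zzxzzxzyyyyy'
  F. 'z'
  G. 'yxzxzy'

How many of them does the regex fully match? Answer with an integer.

A → no match
B → no match
C → match
D → match
E → match
F → match
G → match
Total matched: 5

5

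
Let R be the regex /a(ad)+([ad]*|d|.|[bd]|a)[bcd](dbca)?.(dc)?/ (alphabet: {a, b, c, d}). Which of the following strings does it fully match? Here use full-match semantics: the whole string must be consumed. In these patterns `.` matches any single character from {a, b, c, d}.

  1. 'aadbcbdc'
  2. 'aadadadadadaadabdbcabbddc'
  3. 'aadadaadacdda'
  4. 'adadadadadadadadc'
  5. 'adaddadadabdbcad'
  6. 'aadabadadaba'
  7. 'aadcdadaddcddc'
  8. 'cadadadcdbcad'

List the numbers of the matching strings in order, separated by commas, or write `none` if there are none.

1 → match
2 → no match
3 → no match
4 → no match — must start with 'aad'
5 → no match — must start with 'aad'
6 → no match
7 → no match
8 → no match — must start with 'aad'

1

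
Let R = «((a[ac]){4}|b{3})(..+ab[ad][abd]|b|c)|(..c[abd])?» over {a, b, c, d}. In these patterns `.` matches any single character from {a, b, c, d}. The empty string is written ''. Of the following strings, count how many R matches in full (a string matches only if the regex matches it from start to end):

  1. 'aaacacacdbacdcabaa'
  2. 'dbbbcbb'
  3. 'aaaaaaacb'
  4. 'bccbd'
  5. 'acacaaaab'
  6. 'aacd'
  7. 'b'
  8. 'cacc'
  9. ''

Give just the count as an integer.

1 → match
2 → no match
3 → match
4 → no match
5 → match
6 → match
7 → no match
8 → no match
9 → match
Total matched: 5

5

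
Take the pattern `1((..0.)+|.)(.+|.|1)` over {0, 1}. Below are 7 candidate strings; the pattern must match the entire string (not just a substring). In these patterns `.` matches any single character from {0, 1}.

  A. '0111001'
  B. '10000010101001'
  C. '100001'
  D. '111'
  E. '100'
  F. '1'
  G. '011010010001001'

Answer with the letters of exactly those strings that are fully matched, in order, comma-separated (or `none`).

A. '0111001' → no match — must start with '1'
B → match
C. '100001' → match
D. '111' → match
E. '100' → match
F. '1' → no match
G → no match — must start with '1'

B, C, D, E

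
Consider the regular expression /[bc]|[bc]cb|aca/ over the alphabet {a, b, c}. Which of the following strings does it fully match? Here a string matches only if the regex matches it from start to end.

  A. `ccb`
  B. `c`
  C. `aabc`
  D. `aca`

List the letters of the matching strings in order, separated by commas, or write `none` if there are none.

A, B, D

A. `ccb` → match
B. `c` → match
C. `aabc` → no match
D. `aca` → match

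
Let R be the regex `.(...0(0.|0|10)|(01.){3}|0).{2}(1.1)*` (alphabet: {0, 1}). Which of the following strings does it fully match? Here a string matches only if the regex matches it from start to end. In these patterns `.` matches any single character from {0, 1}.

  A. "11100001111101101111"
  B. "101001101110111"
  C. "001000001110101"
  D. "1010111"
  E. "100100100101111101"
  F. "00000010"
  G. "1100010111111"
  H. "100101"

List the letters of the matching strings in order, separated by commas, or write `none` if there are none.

A → match
B → match
C → no match
D. "1010111" → match
E → match
F. "00000010" → match
G → no match
H. "100101" → no match

A, B, D, E, F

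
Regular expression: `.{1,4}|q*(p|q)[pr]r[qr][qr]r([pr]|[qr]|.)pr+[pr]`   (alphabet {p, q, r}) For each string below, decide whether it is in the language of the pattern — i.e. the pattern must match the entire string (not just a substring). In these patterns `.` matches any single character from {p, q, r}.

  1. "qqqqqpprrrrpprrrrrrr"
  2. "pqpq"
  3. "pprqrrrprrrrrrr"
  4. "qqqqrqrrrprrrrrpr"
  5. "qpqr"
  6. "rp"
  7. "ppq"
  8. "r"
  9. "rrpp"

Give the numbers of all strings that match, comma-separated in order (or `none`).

1 → match
2. "pqpq" → match
3 → match
4 → no match
5. "qpqr" → match
6. "rp" → match
7. "ppq" → match
8. "r" → match
9. "rrpp" → match

1, 2, 3, 5, 6, 7, 8, 9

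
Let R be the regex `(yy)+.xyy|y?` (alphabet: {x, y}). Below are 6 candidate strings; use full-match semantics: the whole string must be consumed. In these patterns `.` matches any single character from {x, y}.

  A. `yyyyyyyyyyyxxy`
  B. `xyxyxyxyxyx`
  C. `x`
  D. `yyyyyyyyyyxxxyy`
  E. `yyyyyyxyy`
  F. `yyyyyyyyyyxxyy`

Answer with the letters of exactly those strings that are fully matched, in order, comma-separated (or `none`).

A → no match
B → no match
C → no match
D → no match
E → no match
F → match

F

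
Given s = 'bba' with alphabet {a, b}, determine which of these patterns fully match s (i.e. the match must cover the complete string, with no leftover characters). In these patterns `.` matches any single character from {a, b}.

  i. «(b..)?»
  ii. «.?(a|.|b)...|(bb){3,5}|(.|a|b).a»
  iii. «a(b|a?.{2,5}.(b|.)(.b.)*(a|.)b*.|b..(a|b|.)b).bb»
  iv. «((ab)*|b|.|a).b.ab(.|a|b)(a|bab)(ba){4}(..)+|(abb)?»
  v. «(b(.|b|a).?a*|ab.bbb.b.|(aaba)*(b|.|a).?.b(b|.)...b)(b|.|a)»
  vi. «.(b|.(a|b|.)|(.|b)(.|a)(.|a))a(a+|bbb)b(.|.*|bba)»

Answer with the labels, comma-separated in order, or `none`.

i, ii, v

i → match
ii → match
iii → no match — must start with 'a'
iv → no match
v → match
vi → no match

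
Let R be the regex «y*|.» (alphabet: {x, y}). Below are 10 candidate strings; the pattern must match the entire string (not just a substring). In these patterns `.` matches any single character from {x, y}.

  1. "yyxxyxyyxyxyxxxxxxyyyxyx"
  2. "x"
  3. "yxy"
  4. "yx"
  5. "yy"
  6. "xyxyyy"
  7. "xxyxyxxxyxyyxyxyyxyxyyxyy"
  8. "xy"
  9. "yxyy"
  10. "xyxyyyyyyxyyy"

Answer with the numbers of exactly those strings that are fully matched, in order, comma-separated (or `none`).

2, 5

1 → no match
2 → match
3 → no match
4 → no match
5 → match
6 → no match
7 → no match
8 → no match
9 → no match
10 → no match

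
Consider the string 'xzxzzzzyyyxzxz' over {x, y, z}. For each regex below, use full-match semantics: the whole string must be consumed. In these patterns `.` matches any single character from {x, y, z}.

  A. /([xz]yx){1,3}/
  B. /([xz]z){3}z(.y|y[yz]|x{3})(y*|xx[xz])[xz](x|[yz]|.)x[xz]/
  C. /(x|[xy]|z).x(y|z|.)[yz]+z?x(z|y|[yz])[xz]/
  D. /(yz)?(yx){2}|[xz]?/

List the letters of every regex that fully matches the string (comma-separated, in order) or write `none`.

A → no match — must end with 'yx'
B → match
C → no match
D → no match

B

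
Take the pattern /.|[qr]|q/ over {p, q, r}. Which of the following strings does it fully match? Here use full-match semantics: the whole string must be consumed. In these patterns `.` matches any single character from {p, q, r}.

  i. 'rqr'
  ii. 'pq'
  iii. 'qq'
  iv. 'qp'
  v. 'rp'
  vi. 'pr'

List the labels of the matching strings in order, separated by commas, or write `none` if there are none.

i → no match
ii → no match
iii → no match
iv → no match
v → no match
vi → no match

none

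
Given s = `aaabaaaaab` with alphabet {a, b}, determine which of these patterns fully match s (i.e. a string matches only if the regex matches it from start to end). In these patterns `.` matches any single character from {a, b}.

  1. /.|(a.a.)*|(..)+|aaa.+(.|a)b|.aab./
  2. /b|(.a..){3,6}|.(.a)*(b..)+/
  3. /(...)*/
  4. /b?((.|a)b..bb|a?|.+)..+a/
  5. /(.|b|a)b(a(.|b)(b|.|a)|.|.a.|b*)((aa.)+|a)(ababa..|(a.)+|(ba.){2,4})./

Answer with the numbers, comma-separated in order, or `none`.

1

1 → match
2 → no match
3 → no match
4 → no match — must end with `a`
5 → no match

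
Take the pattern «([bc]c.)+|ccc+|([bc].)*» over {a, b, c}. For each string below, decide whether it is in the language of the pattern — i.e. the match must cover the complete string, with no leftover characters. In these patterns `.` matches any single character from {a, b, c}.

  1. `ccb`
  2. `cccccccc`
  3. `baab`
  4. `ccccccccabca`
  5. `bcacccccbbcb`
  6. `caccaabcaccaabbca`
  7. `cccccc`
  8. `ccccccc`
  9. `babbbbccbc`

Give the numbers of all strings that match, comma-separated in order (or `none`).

1 → match
2 → match
3 → no match
4 → match
5 → match
6 → no match
7 → match
8 → match
9 → match

1, 2, 4, 5, 7, 8, 9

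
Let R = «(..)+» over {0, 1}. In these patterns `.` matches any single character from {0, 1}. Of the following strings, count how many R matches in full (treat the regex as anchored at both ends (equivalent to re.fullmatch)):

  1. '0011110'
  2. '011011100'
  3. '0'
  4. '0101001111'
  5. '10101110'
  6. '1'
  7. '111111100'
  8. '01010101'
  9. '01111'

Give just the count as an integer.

3

1 → no match
2 → no match
3 → no match
4 → match
5 → match
6 → no match
7 → no match
8 → match
9 → no match
Total matched: 3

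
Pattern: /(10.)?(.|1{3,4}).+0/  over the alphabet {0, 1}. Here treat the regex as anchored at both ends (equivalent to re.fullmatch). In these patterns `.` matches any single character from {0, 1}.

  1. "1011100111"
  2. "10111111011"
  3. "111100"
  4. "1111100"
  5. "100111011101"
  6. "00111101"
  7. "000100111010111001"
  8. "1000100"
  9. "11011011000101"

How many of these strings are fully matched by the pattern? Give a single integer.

1. "1011100111" → no match — must end with "0"
2. "10111111011" → no match — must end with "0"
3. "111100" → match
4. "1111100" → match
5. "100111011101" → no match — must end with "0"
6. "00111101" → no match — must end with "0"
7 → no match — must end with "0"
8. "1000100" → match
9 → no match — must end with "0"
Total matched: 3

3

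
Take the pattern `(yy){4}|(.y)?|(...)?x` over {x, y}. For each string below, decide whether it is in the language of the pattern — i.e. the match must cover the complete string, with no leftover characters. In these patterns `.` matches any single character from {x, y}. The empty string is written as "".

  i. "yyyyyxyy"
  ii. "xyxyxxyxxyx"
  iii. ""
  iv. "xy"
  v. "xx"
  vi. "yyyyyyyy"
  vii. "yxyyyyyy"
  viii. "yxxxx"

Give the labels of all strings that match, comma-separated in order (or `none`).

i → no match
ii → no match
iii → match
iv → match
v → no match
vi → match
vii → no match
viii → no match

iii, iv, vi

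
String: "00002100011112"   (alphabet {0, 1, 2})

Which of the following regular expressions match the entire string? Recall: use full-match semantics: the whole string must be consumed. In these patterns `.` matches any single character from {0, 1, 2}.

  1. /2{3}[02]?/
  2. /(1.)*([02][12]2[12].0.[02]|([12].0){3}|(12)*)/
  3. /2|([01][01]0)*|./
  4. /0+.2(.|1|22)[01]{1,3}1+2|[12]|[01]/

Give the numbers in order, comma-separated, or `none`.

4

1 → no match — must start with "2"
2 → no match
3 → no match
4 → match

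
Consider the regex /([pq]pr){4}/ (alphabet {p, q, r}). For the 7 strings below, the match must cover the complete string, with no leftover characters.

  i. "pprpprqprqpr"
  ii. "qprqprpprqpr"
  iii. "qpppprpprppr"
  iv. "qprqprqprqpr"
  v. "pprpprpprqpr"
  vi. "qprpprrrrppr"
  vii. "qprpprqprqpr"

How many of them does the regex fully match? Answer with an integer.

5

i → match
ii → match
iii → no match
iv → match
v → match
vi → no match
vii → match
Total matched: 5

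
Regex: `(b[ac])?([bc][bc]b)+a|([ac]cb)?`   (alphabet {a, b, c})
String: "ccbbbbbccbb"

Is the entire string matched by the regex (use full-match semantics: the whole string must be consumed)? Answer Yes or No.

No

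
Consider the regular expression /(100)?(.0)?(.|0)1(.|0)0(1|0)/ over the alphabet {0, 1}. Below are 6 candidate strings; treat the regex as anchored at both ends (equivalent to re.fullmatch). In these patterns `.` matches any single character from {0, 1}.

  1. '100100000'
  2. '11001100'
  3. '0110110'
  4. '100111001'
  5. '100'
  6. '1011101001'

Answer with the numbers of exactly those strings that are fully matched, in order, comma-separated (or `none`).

1 → no match
2 → no match
3 → no match
4 → no match
5 → no match
6 → no match

none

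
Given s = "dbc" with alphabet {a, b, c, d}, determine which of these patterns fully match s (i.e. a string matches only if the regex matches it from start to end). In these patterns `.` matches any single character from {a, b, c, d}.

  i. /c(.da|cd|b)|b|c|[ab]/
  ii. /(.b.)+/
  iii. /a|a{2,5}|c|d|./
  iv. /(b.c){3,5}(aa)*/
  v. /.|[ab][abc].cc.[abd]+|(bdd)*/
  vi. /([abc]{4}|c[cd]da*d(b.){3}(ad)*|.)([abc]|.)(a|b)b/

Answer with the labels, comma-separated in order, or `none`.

i → no match
ii → match
iii → no match
iv → no match — must start with "b"
v → no match
vi → no match — must end with "b"

ii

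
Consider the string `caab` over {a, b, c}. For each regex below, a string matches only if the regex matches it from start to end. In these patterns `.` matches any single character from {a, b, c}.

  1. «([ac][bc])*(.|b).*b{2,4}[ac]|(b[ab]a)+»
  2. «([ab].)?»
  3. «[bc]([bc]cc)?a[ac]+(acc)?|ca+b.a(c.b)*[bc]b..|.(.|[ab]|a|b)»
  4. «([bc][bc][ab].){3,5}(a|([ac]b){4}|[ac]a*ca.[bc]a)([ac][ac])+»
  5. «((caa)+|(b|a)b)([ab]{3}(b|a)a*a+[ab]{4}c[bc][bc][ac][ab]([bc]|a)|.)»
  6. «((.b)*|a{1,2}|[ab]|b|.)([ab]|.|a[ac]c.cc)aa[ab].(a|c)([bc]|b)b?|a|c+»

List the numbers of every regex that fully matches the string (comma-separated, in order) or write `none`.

5

1 → no match
2 → no match
3 → no match
4 → no match
5 → match
6 → no match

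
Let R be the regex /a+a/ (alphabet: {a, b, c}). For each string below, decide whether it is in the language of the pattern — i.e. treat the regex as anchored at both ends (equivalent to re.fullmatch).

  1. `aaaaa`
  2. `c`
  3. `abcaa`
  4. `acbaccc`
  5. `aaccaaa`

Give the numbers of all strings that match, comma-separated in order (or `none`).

1 → match
2 → no match — must start with `a`
3 → no match
4 → no match — must end with `aa`
5 → no match

1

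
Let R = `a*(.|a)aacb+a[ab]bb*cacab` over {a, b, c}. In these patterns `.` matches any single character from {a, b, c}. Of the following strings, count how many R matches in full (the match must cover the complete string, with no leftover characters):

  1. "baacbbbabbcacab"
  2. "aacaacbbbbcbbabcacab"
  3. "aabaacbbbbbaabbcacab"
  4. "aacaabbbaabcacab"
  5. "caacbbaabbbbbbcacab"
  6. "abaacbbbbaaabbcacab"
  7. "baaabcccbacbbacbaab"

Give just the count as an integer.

3

1 → match
2 → no match
3 → match
4 → no match
5 → match
6 → no match
7 → no match — must end with "cacab"
Total matched: 3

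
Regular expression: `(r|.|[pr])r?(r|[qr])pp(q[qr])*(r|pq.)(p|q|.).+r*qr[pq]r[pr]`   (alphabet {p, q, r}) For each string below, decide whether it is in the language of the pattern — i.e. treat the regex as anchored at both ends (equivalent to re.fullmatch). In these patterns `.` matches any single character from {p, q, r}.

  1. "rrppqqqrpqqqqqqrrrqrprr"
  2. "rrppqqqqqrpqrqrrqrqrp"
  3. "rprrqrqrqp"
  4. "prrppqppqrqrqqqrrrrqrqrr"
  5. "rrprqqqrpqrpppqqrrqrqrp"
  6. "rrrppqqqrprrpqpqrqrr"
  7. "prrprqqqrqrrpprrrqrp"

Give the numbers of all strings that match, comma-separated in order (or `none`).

1 → match
2 → match
3 → no match
4 → no match
5 → no match
6 → no match
7 → no match

1, 2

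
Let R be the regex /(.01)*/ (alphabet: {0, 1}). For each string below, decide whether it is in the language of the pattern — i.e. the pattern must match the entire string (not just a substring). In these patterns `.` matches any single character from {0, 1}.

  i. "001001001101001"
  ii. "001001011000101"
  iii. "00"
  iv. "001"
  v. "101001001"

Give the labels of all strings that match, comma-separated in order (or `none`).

i, iv, v

i → match
ii → no match
iii → no match
iv → match
v → match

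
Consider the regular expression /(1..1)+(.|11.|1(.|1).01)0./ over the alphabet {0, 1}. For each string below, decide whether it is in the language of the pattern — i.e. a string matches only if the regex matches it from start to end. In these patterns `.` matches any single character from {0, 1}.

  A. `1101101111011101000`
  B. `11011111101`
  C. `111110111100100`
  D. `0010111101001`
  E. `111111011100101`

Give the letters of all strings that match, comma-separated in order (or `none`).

A, B, C, E

A → match
B. `11011111101` → match
C → match
D → no match — must start with `1`
E → match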